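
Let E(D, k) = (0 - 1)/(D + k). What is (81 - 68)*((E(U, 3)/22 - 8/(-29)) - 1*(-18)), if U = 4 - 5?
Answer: 302783/1276 ≈ 237.29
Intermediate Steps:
U = -1
E(D, k) = -1/(D + k)
(81 - 68)*((E(U, 3)/22 - 8/(-29)) - 1*(-18)) = (81 - 68)*((-1/(-1 + 3)/22 - 8/(-29)) - 1*(-18)) = 13*((-1/2*(1/22) - 8*(-1/29)) + 18) = 13*((-1*½*(1/22) + 8/29) + 18) = 13*((-½*1/22 + 8/29) + 18) = 13*((-1/44 + 8/29) + 18) = 13*(323/1276 + 18) = 13*(23291/1276) = 302783/1276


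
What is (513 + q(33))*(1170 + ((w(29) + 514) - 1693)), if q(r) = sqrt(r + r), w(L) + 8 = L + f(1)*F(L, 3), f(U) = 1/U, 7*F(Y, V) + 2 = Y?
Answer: 56943/7 + 111*sqrt(66)/7 ≈ 8263.5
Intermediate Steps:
F(Y, V) = -2/7 + Y/7
w(L) = -58/7 + 8*L/7 (w(L) = -8 + (L + (-2/7 + L/7)/1) = -8 + (L + 1*(-2/7 + L/7)) = -8 + (L + (-2/7 + L/7)) = -8 + (-2/7 + 8*L/7) = -58/7 + 8*L/7)
q(r) = sqrt(2)*sqrt(r) (q(r) = sqrt(2*r) = sqrt(2)*sqrt(r))
(513 + q(33))*(1170 + ((w(29) + 514) - 1693)) = (513 + sqrt(2)*sqrt(33))*(1170 + (((-58/7 + (8/7)*29) + 514) - 1693)) = (513 + sqrt(66))*(1170 + (((-58/7 + 232/7) + 514) - 1693)) = (513 + sqrt(66))*(1170 + ((174/7 + 514) - 1693)) = (513 + sqrt(66))*(1170 + (3772/7 - 1693)) = (513 + sqrt(66))*(1170 - 8079/7) = (513 + sqrt(66))*(111/7) = 56943/7 + 111*sqrt(66)/7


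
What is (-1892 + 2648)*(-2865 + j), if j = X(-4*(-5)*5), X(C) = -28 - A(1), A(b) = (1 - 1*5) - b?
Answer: -2183328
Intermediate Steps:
A(b) = -4 - b (A(b) = (1 - 5) - b = -4 - b)
X(C) = -23 (X(C) = -28 - (-4 - 1*1) = -28 - (-4 - 1) = -28 - 1*(-5) = -28 + 5 = -23)
j = -23
(-1892 + 2648)*(-2865 + j) = (-1892 + 2648)*(-2865 - 23) = 756*(-2888) = -2183328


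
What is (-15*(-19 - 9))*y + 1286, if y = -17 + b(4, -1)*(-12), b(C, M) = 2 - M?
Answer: -20974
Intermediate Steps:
y = -53 (y = -17 + (2 - 1*(-1))*(-12) = -17 + (2 + 1)*(-12) = -17 + 3*(-12) = -17 - 36 = -53)
(-15*(-19 - 9))*y + 1286 = -15*(-19 - 9)*(-53) + 1286 = -15*(-28)*(-53) + 1286 = 420*(-53) + 1286 = -22260 + 1286 = -20974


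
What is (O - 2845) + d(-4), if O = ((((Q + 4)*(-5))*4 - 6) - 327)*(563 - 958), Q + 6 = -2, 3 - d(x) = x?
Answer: 97097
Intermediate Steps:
d(x) = 3 - x
Q = -8 (Q = -6 - 2 = -8)
O = 99935 (O = ((((-8 + 4)*(-5))*4 - 6) - 327)*(563 - 958) = ((-4*(-5)*4 - 6) - 327)*(-395) = ((20*4 - 6) - 327)*(-395) = ((80 - 6) - 327)*(-395) = (74 - 327)*(-395) = -253*(-395) = 99935)
(O - 2845) + d(-4) = (99935 - 2845) + (3 - 1*(-4)) = 97090 + (3 + 4) = 97090 + 7 = 97097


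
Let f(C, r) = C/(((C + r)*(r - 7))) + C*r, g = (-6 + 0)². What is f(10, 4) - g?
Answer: 79/21 ≈ 3.7619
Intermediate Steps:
g = 36 (g = (-6)² = 36)
f(C, r) = C*r + C/((-7 + r)*(C + r)) (f(C, r) = C/(((C + r)*(-7 + r))) + C*r = C/(((-7 + r)*(C + r))) + C*r = (1/((-7 + r)*(C + r)))*C + C*r = C/((-7 + r)*(C + r)) + C*r = C*r + C/((-7 + r)*(C + r)))
f(10, 4) - g = 10*(1 + 4³ - 7*4² + 10*4² - 7*10*4)/(4² - 7*10 - 7*4 + 10*4) - 1*36 = 10*(1 + 64 - 7*16 + 10*16 - 280)/(16 - 70 - 28 + 40) - 36 = 10*(1 + 64 - 112 + 160 - 280)/(-42) - 36 = 10*(-1/42)*(-167) - 36 = 835/21 - 36 = 79/21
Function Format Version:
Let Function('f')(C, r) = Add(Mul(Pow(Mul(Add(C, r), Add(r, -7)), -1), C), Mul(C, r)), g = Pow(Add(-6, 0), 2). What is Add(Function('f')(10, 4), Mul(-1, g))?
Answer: Rational(79, 21) ≈ 3.7619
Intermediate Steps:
g = 36 (g = Pow(-6, 2) = 36)
Function('f')(C, r) = Add(Mul(C, r), Mul(C, Pow(Add(-7, r), -1), Pow(Add(C, r), -1))) (Function('f')(C, r) = Add(Mul(Pow(Mul(Add(C, r), Add(-7, r)), -1), C), Mul(C, r)) = Add(Mul(Pow(Mul(Add(-7, r), Add(C, r)), -1), C), Mul(C, r)) = Add(Mul(Mul(Pow(Add(-7, r), -1), Pow(Add(C, r), -1)), C), Mul(C, r)) = Add(Mul(C, Pow(Add(-7, r), -1), Pow(Add(C, r), -1)), Mul(C, r)) = Add(Mul(C, r), Mul(C, Pow(Add(-7, r), -1), Pow(Add(C, r), -1))))
Add(Function('f')(10, 4), Mul(-1, g)) = Add(Mul(10, Pow(Add(Pow(4, 2), Mul(-7, 10), Mul(-7, 4), Mul(10, 4)), -1), Add(1, Pow(4, 3), Mul(-7, Pow(4, 2)), Mul(10, Pow(4, 2)), Mul(-7, 10, 4))), Mul(-1, 36)) = Add(Mul(10, Pow(Add(16, -70, -28, 40), -1), Add(1, 64, Mul(-7, 16), Mul(10, 16), -280)), -36) = Add(Mul(10, Pow(-42, -1), Add(1, 64, -112, 160, -280)), -36) = Add(Mul(10, Rational(-1, 42), -167), -36) = Add(Rational(835, 21), -36) = Rational(79, 21)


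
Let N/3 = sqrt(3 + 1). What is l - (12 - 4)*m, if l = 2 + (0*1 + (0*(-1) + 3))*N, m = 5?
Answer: -20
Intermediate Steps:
N = 6 (N = 3*sqrt(3 + 1) = 3*sqrt(4) = 3*2 = 6)
l = 20 (l = 2 + (0*1 + (0*(-1) + 3))*6 = 2 + (0 + (0 + 3))*6 = 2 + (0 + 3)*6 = 2 + 3*6 = 2 + 18 = 20)
l - (12 - 4)*m = 20 - (12 - 4)*5 = 20 - 8*5 = 20 - 1*40 = 20 - 40 = -20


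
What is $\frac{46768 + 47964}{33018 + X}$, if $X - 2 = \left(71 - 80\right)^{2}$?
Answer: $\frac{94732}{33101} \approx 2.8619$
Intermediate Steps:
$X = 83$ ($X = 2 + \left(71 - 80\right)^{2} = 2 + \left(-9\right)^{2} = 2 + 81 = 83$)
$\frac{46768 + 47964}{33018 + X} = \frac{46768 + 47964}{33018 + 83} = \frac{94732}{33101}$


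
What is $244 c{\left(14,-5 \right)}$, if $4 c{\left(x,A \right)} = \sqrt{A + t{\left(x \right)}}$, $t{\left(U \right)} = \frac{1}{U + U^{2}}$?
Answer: $\frac{61 i \sqrt{220290}}{210} \approx 136.34 i$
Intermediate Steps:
$c{\left(x,A \right)} = \frac{\sqrt{A + \frac{1}{x \left(1 + x\right)}}}{4}$
$244 c{\left(14,-5 \right)} = 244 \frac{\sqrt{\frac{1 - 70 \left(1 + 14\right)}{14 \left(1 + 14\right)}}}{4} = 244 \frac{\sqrt{\frac{1 - 70 \cdot 15}{14 \cdot 15}}}{4} = 244 \frac{\sqrt{\frac{1}{14} \cdot \frac{1}{15} \left(1 - 1050\right)}}{4} = 244 \frac{\sqrt{\frac{1}{14} \cdot \frac{1}{15} \left(-1049\right)}}{4} = 244 \frac{\sqrt{- \frac{1049}{210}}}{4} = 244 \frac{\frac{1}{210} i \sqrt{220290}}{4} = 244 \frac{i \sqrt{220290}}{840} = \frac{61 i \sqrt{220290}}{210}$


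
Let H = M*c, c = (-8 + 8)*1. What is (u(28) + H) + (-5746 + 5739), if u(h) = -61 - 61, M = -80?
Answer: -129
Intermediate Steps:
c = 0 (c = 0*1 = 0)
H = 0 (H = -80*0 = 0)
u(h) = -122
(u(28) + H) + (-5746 + 5739) = (-122 + 0) + (-5746 + 5739) = -122 - 7 = -129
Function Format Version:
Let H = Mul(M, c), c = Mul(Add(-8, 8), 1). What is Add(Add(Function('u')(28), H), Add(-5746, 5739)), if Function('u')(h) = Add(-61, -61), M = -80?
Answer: -129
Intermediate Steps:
c = 0 (c = Mul(0, 1) = 0)
H = 0 (H = Mul(-80, 0) = 0)
Function('u')(h) = -122
Add(Add(Function('u')(28), H), Add(-5746, 5739)) = Add(Add(-122, 0), Add(-5746, 5739)) = Add(-122, -7) = -129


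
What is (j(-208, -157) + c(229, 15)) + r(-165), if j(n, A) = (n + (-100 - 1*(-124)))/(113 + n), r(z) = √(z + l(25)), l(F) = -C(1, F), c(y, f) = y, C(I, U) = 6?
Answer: 21939/95 + 3*I*√19 ≈ 230.94 + 13.077*I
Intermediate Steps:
l(F) = -6 (l(F) = -1*6 = -6)
r(z) = √(-6 + z) (r(z) = √(z - 6) = √(-6 + z))
j(n, A) = (24 + n)/(113 + n) (j(n, A) = (n + (-100 + 124))/(113 + n) = (n + 24)/(113 + n) = (24 + n)/(113 + n))
(j(-208, -157) + c(229, 15)) + r(-165) = ((24 - 208)/(113 - 208) + 229) + √(-6 - 165) = (-184/(-95) + 229) + √(-171) = (-1/95*(-184) + 229) + 3*I*√19 = (184/95 + 229) + 3*I*√19 = 21939/95 + 3*I*√19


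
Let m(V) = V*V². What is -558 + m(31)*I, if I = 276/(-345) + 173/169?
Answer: 5158989/845 ≈ 6105.3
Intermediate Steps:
m(V) = V³
I = 189/845 (I = 276*(-1/345) + 173*(1/169) = -⅘ + 173/169 = 189/845 ≈ 0.22367)
-558 + m(31)*I = -558 + 31³*(189/845) = -558 + 29791*(189/845) = -558 + 5630499/845 = 5158989/845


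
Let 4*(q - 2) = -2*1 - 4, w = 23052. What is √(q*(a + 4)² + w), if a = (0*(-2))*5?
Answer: 2*√5765 ≈ 151.86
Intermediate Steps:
a = 0 (a = 0*5 = 0)
q = ½ (q = 2 + (-2*1 - 4)/4 = 2 + (-2 - 4)/4 = 2 + (¼)*(-6) = 2 - 3/2 = ½ ≈ 0.50000)
√(q*(a + 4)² + w) = √((0 + 4)²/2 + 23052) = √((½)*4² + 23052) = √((½)*16 + 23052) = √(8 + 23052) = √23060 = 2*√5765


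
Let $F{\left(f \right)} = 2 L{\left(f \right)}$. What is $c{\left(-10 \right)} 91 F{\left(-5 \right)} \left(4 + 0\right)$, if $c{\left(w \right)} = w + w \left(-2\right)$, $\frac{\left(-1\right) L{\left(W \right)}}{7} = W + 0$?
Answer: $254800$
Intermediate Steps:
$L{\left(W \right)} = - 7 W$ ($L{\left(W \right)} = - 7 \left(W + 0\right) = - 7 W$)
$F{\left(f \right)} = - 14 f$ ($F{\left(f \right)} = 2 \left(- 7 f\right) = - 14 f$)
$c{\left(w \right)} = - w$ ($c{\left(w \right)} = w - 2 w = - w$)
$c{\left(-10 \right)} 91 F{\left(-5 \right)} \left(4 + 0\right) = \left(-1\right) \left(-10\right) 91 \left(-14\right) \left(-5\right) \left(4 + 0\right) = 10 \cdot 91 \cdot 70 \cdot 4 = 910 \cdot 280 = 254800$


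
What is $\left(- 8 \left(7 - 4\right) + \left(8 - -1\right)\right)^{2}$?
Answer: $225$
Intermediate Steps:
$\left(- 8 \left(7 - 4\right) + \left(8 - -1\right)\right)^{2} = \left(\left(-8\right) 3 + \left(8 + 1\right)\right)^{2} = \left(-24 + 9\right)^{2} = \left(-15\right)^{2} = 225$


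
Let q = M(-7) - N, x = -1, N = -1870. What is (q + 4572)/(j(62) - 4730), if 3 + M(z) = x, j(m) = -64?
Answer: -1073/799 ≈ -1.3429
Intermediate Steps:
M(z) = -4 (M(z) = -3 - 1 = -4)
q = 1866 (q = -4 - 1*(-1870) = -4 + 1870 = 1866)
(q + 4572)/(j(62) - 4730) = (1866 + 4572)/(-64 - 4730) = 6438/(-4794) = 6438*(-1/4794) = -1073/799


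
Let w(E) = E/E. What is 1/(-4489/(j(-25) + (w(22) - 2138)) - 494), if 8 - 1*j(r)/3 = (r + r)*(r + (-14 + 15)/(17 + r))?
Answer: -23527/11604382 ≈ -0.0020274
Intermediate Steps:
w(E) = 1
j(r) = 24 - 6*r*(r + 1/(17 + r)) (j(r) = 24 - 3*(r + r)*(r + (-14 + 15)/(17 + r)) = 24 - 3*2*r*(r + 1/(17 + r)) = 24 - 6*r*(r + 1/(17 + r)))
1/(-4489/(j(-25) + (w(22) - 2138)) - 494) = 1/(-4489/(6*(68 - 1*(-25)³ - 17*(-25)² + 3*(-25))/(17 - 25) + (1 - 2138)) - 494) = 1/(-4489/(6*(68 - 1*(-15625) - 17*625 - 75)/(-8) - 2137) - 494) = 1/(-4489/(6*(-⅛)*(68 + 15625 - 10625 - 75) - 2137) - 494) = 1/(-4489/(6*(-⅛)*4993 - 2137) - 494) = 1/(-4489/(-14979/4 - 2137) - 494) = 1/(-4489/(-23527/4) - 494) = 1/(-4489*(-4/23527) - 494) = 1/(17956/23527 - 494) = 1/(-11604382/23527) = -23527/11604382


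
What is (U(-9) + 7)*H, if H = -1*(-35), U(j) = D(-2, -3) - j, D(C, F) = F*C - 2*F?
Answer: 980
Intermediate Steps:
D(C, F) = -2*F + C*F (D(C, F) = C*F - 2*F = -2*F + C*F)
U(j) = 12 - j (U(j) = -3*(-2 - 2) - j = -3*(-4) - j = 12 - j)
H = 35
(U(-9) + 7)*H = ((12 - 1*(-9)) + 7)*35 = ((12 + 9) + 7)*35 = (21 + 7)*35 = 28*35 = 980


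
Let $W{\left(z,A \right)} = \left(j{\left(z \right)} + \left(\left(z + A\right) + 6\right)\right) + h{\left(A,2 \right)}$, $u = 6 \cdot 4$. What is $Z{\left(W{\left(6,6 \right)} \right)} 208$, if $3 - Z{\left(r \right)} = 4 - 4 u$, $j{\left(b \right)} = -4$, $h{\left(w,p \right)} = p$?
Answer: $19760$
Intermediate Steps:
$u = 24$
$W{\left(z,A \right)} = 4 + A + z$ ($W{\left(z,A \right)} = \left(-4 + \left(\left(z + A\right) + 6\right)\right) + 2 = \left(-4 + \left(\left(A + z\right) + 6\right)\right) + 2 = \left(-4 + \left(6 + A + z\right)\right) + 2 = \left(2 + A + z\right) + 2 = 4 + A + z$)
$Z{\left(r \right)} = 95$ ($Z{\left(r \right)} = 3 - \left(4 - 96\right) = 3 - -92 = 3 + 92 = 95$)
$Z{\left(W{\left(6,6 \right)} \right)} 208 = 95 \cdot 208 = 19760$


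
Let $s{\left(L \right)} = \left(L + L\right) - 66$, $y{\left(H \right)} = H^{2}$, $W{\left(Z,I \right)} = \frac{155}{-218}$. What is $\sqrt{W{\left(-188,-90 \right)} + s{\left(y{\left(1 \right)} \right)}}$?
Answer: $\frac{i \sqrt{3075326}}{218} \approx 8.0443 i$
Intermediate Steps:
$W{\left(Z,I \right)} = - \frac{155}{218}$ ($W{\left(Z,I \right)} = 155 \left(- \frac{1}{218}\right) = - \frac{155}{218}$)
$s{\left(L \right)} = -66 + 2 L$ ($s{\left(L \right)} = 2 L - 66 = -66 + 2 L$)
$\sqrt{W{\left(-188,-90 \right)} + s{\left(y{\left(1 \right)} \right)}} = \sqrt{- \frac{155}{218} - \left(66 - 2 \cdot 1^{2}\right)} = \sqrt{- \frac{155}{218} + \left(-66 + 2 \cdot 1\right)} = \sqrt{- \frac{155}{218} + \left(-66 + 2\right)} = \sqrt{- \frac{155}{218} - 64} = \sqrt{- \frac{14107}{218}} = \frac{i \sqrt{3075326}}{218}$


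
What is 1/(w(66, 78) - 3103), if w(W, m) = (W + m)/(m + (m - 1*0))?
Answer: -13/40327 ≈ -0.00032236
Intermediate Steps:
w(W, m) = (W + m)/(2*m) (w(W, m) = (W + m)/(m + (m + 0)) = (W + m)/(m + m) = (W + m)/((2*m)) = (W + m)*(1/(2*m)) = (W + m)/(2*m))
1/(w(66, 78) - 3103) = 1/((½)*(66 + 78)/78 - 3103) = 1/((½)*(1/78)*144 - 3103) = 1/(12/13 - 3103) = 1/(-40327/13) = -13/40327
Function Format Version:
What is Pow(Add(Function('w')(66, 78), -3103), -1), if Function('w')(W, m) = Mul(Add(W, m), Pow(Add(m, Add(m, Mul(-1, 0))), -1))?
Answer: Rational(-13, 40327) ≈ -0.00032236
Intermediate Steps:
Function('w')(W, m) = Mul(Rational(1, 2), Pow(m, -1), Add(W, m)) (Function('w')(W, m) = Mul(Add(W, m), Pow(Add(m, Add(m, 0)), -1)) = Mul(Add(W, m), Pow(Add(m, m), -1)) = Mul(Add(W, m), Pow(Mul(2, m), -1)) = Mul(Add(W, m), Mul(Rational(1, 2), Pow(m, -1))) = Mul(Rational(1, 2), Pow(m, -1), Add(W, m)))
Pow(Add(Function('w')(66, 78), -3103), -1) = Pow(Add(Mul(Rational(1, 2), Pow(78, -1), Add(66, 78)), -3103), -1) = Pow(Add(Mul(Rational(1, 2), Rational(1, 78), 144), -3103), -1) = Pow(Add(Rational(12, 13), -3103), -1) = Pow(Rational(-40327, 13), -1) = Rational(-13, 40327)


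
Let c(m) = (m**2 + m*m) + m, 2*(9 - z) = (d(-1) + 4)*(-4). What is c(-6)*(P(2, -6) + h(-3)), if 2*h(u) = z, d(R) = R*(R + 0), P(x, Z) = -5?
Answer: 297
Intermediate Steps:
d(R) = R**2 (d(R) = R*R = R**2)
z = 19 (z = 9 - ((-1)**2 + 4)*(-4)/2 = 9 - (1 + 4)*(-4)/2 = 9 - 5*(-4)/2 = 9 - 1/2*(-20) = 9 + 10 = 19)
c(m) = m + 2*m**2 (c(m) = (m**2 + m**2) + m = 2*m**2 + m = m + 2*m**2)
h(u) = 19/2 (h(u) = (1/2)*19 = 19/2)
c(-6)*(P(2, -6) + h(-3)) = (-6*(1 + 2*(-6)))*(-5 + 19/2) = -6*(1 - 12)*(9/2) = -6*(-11)*(9/2) = 66*(9/2) = 297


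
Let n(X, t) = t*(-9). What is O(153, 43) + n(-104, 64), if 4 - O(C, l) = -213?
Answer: -359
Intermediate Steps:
n(X, t) = -9*t
O(C, l) = 217 (O(C, l) = 4 - 1*(-213) = 4 + 213 = 217)
O(153, 43) + n(-104, 64) = 217 - 9*64 = 217 - 576 = -359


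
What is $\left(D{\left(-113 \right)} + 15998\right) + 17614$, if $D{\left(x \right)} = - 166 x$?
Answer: $52370$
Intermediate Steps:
$\left(D{\left(-113 \right)} + 15998\right) + 17614 = \left(\left(-166\right) \left(-113\right) + 15998\right) + 17614 = \left(18758 + 15998\right) + 17614 = 34756 + 17614 = 52370$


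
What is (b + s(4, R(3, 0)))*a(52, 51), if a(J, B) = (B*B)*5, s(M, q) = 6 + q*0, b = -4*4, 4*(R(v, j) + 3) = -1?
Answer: -130050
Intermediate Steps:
R(v, j) = -13/4 (R(v, j) = -3 + (¼)*(-1) = -3 - ¼ = -13/4)
b = -16
s(M, q) = 6 (s(M, q) = 6 + 0 = 6)
a(J, B) = 5*B² (a(J, B) = B²*5 = 5*B²)
(b + s(4, R(3, 0)))*a(52, 51) = (-16 + 6)*(5*51²) = -50*2601 = -10*13005 = -130050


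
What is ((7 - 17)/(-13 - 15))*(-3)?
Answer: -15/14 ≈ -1.0714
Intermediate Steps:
((7 - 17)/(-13 - 15))*(-3) = -10/(-28)*(-3) = -10*(-1/28)*(-3) = (5/14)*(-3) = -15/14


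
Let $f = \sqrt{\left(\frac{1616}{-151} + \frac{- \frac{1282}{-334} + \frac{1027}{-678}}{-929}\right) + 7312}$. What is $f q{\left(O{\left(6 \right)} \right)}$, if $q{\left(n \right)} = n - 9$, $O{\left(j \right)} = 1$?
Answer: $- \frac{4 \sqrt{1841948905621794747130230}}{7941615027} \approx -683.58$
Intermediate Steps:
$q{\left(n \right)} = -9 + n$ ($q{\left(n \right)} = n - 9 = -9 + n$)
$f = \frac{\sqrt{1841948905621794747130230}}{15883230054}$ ($f = \sqrt{\left(1616 \left(- \frac{1}{151}\right) + \left(\left(-1282\right) \left(- \frac{1}{334}\right) + 1027 \left(- \frac{1}{678}\right)\right) \left(- \frac{1}{929}\right)\right) + 7312} = \sqrt{\left(- \frac{1616}{151} + \left(\frac{641}{167} - \frac{1027}{678}\right) \left(- \frac{1}{929}\right)\right) + 7312} = \sqrt{\left(- \frac{1616}{151} + \frac{263089}{113226} \left(- \frac{1}{929}\right)\right) + 7312} = \sqrt{\left(- \frac{1616}{151} - \frac{263089}{105186954}\right) + 7312} = \sqrt{- \frac{170021844103}{15883230054} + 7312} = \sqrt{\frac{115968156310745}{15883230054}} = \frac{\sqrt{1841948905621794747130230}}{15883230054} \approx 85.448$)
$f q{\left(O{\left(6 \right)} \right)} = \frac{\sqrt{1841948905621794747130230}}{15883230054} \left(-9 + 1\right) = \frac{\sqrt{1841948905621794747130230}}{15883230054} \left(-8\right) = - \frac{4 \sqrt{1841948905621794747130230}}{7941615027}$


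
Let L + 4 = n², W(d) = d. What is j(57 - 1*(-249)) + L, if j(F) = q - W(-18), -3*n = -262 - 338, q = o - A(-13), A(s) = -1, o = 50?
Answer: 40065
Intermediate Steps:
q = 51 (q = 50 - 1*(-1) = 50 + 1 = 51)
n = 200 (n = -(-262 - 338)/3 = -⅓*(-600) = 200)
j(F) = 69 (j(F) = 51 - 1*(-18) = 51 + 18 = 69)
L = 39996 (L = -4 + 200² = -4 + 40000 = 39996)
j(57 - 1*(-249)) + L = 69 + 39996 = 40065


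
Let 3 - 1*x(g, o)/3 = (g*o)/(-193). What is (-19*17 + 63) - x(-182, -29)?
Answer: -67751/193 ≈ -351.04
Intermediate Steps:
x(g, o) = 9 + 3*g*o/193 (x(g, o) = 9 - 3*g*o/(-193) = 9 - 3*g*o*(-1)/193 = 9 - (-3)*g*o/193 = 9 + 3*g*o/193)
(-19*17 + 63) - x(-182, -29) = (-19*17 + 63) - (9 + (3/193)*(-182)*(-29)) = (-323 + 63) - (9 + 15834/193) = -260 - 1*17571/193 = -260 - 17571/193 = -67751/193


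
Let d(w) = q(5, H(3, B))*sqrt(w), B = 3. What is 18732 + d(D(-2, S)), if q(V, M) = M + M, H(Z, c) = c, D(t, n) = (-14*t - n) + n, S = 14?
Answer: 18732 + 12*sqrt(7) ≈ 18764.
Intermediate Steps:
D(t, n) = -14*t (D(t, n) = (-n - 14*t) + n = -14*t)
q(V, M) = 2*M
d(w) = 6*sqrt(w) (d(w) = (2*3)*sqrt(w) = 6*sqrt(w))
18732 + d(D(-2, S)) = 18732 + 6*sqrt(-14*(-2)) = 18732 + 6*sqrt(28) = 18732 + 6*(2*sqrt(7)) = 18732 + 12*sqrt(7)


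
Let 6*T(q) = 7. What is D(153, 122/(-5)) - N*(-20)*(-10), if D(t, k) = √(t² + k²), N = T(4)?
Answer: -700/3 + √600109/5 ≈ -78.400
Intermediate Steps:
T(q) = 7/6 (T(q) = (⅙)*7 = 7/6)
N = 7/6 ≈ 1.1667
D(t, k) = √(k² + t²)
D(153, 122/(-5)) - N*(-20)*(-10) = √((122/(-5))² + 153²) - (7/6)*(-20)*(-10) = √((122*(-⅕))² + 23409) - (-70)*(-10)/3 = √((-122/5)² + 23409) - 1*700/3 = √(14884/25 + 23409) - 700/3 = √(600109/25) - 700/3 = √600109/5 - 700/3 = -700/3 + √600109/5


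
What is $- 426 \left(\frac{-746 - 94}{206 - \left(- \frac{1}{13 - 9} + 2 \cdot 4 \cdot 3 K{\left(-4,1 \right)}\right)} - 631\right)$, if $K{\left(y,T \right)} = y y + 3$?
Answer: $\frac{29678426}{111} \approx 2.6737 \cdot 10^{5}$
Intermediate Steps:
$K{\left(y,T \right)} = 3 + y^{2}$ ($K{\left(y,T \right)} = y^{2} + 3 = 3 + y^{2}$)
$- 426 \left(\frac{-746 - 94}{206 - \left(- \frac{1}{13 - 9} + 2 \cdot 4 \cdot 3 K{\left(-4,1 \right)}\right)} - 631\right) = - 426 \left(\frac{-746 - 94}{206 - \left(- \frac{1}{13 - 9} + 2 \cdot 4 \cdot 3 \left(3 + \left(-4\right)^{2}\right)\right)} - 631\right) = - 426 \left(- \frac{840}{206 + \left(\frac{1}{4} - 2 \cdot 12 \left(3 + 16\right)\right)} - 631\right) = - 426 \left(- \frac{840}{206 + \left(\frac{1}{4} - 2 \cdot 12 \cdot 19\right)} - 631\right) = - 426 \left(- \frac{840}{206 + \left(\frac{1}{4} - 456\right)} - 631\right) = - 426 \left(- \frac{840}{206 - \frac{1823}{4}} - 631\right) = - 426 \left(- \frac{840}{- \frac{999}{4}} - 631\right) = - 426 \left(\left(-840\right) \left(- \frac{4}{999}\right) - 631\right) = - 426 \left(\frac{1120}{333} - 631\right) = \left(-426\right) \left(- \frac{209003}{333}\right) = \frac{29678426}{111}$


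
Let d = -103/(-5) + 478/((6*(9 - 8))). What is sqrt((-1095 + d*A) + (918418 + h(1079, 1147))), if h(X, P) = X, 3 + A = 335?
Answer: sqrt(214130370)/15 ≈ 975.55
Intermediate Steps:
A = 332 (A = -3 + 335 = 332)
d = 1504/15 (d = -103*(-1/5) + 478/((6*1)) = 103/5 + 478/6 = 103/5 + 478*(1/6) = 103/5 + 239/3 = 1504/15 ≈ 100.27)
sqrt((-1095 + d*A) + (918418 + h(1079, 1147))) = sqrt((-1095 + (1504/15)*332) + (918418 + 1079)) = sqrt((-1095 + 499328/15) + 919497) = sqrt(482903/15 + 919497) = sqrt(14275358/15) = sqrt(214130370)/15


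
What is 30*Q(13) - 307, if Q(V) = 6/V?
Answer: -3811/13 ≈ -293.15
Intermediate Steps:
30*Q(13) - 307 = 30*(6/13) - 307 = 180/13 - 307 = -3811/13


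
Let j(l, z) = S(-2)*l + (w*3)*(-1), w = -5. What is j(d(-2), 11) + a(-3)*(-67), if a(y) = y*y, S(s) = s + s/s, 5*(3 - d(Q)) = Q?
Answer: -2957/5 ≈ -591.40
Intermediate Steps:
d(Q) = 3 - Q/5
S(s) = 1 + s (S(s) = s + 1 = 1 + s)
j(l, z) = 15 - l (j(l, z) = (1 - 2)*l - 5*3*(-1) = -l - 15*(-1) = -l + 15 = 15 - l)
a(y) = y²
j(d(-2), 11) + a(-3)*(-67) = (15 - (3 - ⅕*(-2))) + (-3)²*(-67) = (15 - (3 + ⅖)) + 9*(-67) = (15 - 1*17/5) - 603 = (15 - 17/5) - 603 = 58/5 - 603 = -2957/5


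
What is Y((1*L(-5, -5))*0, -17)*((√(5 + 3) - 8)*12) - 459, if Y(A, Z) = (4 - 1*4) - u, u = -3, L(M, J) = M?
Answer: -747 + 72*√2 ≈ -645.18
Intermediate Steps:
Y(A, Z) = 3 (Y(A, Z) = (4 - 1*4) - 1*(-3) = (4 - 4) + 3 = 0 + 3 = 3)
Y((1*L(-5, -5))*0, -17)*((√(5 + 3) - 8)*12) - 459 = 3*((√(5 + 3) - 8)*12) - 459 = 3*((√8 - 8)*12) - 459 = 3*((2*√2 - 8)*12) - 459 = 3*((-8 + 2*√2)*12) - 459 = 3*(-96 + 24*√2) - 459 = (-288 + 72*√2) - 459 = -747 + 72*√2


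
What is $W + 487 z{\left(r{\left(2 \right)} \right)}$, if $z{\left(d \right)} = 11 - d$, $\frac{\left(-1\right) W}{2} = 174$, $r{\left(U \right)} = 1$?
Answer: $4522$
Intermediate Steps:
$W = -348$ ($W = \left(-2\right) 174 = -348$)
$W + 487 z{\left(r{\left(2 \right)} \right)} = -348 + 487 \left(11 - 1\right) = -348 + 487 \cdot 10 = -348 + 4870 = 4522$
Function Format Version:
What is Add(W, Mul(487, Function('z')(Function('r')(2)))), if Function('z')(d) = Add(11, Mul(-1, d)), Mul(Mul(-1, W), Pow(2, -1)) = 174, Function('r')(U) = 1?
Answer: 4522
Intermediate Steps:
W = -348 (W = Mul(-2, 174) = -348)
Add(W, Mul(487, Function('z')(Function('r')(2)))) = Add(-348, Mul(487, Add(11, Mul(-1, 1)))) = Add(-348, Mul(487, Add(11, -1))) = Add(-348, Mul(487, 10)) = Add(-348, 4870) = 4522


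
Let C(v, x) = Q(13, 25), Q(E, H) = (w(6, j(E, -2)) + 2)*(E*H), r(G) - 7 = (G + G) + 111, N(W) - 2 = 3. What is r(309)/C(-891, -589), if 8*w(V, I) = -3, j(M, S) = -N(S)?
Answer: 5888/4225 ≈ 1.3936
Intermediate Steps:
N(W) = 5 (N(W) = 2 + 3 = 5)
j(M, S) = -5 (j(M, S) = -1*5 = -5)
w(V, I) = -3/8 (w(V, I) = (1/8)*(-3) = -3/8)
r(G) = 118 + 2*G (r(G) = 7 + ((G + G) + 111) = 7 + (2*G + 111) = 7 + (111 + 2*G) = 118 + 2*G)
Q(E, H) = 13*E*H/8 (Q(E, H) = (-3/8 + 2)*(E*H) = 13*(E*H)/8 = 13*E*H/8)
C(v, x) = 4225/8 (C(v, x) = (13/8)*13*25 = 4225/8)
r(309)/C(-891, -589) = (118 + 2*309)/(4225/8) = (118 + 618)*(8/4225) = 736*(8/4225) = 5888/4225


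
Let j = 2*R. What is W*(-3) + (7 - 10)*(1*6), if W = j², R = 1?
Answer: -30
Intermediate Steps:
j = 2 (j = 2*1 = 2)
W = 4 (W = 2² = 4)
W*(-3) + (7 - 10)*(1*6) = 4*(-3) + (7 - 10)*(1*6) = -12 - 3*6 = -12 - 18 = -30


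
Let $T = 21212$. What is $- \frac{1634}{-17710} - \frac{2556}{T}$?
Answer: $- \frac{1325794}{46958065} \approx -0.028234$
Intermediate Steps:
$- \frac{1634}{-17710} - \frac{2556}{T} = - \frac{1634}{-17710} - \frac{2556}{21212} = \left(-1634\right) \left(- \frac{1}{17710}\right) - \frac{639}{5303} = \frac{817}{8855} - \frac{639}{5303} = - \frac{1325794}{46958065}$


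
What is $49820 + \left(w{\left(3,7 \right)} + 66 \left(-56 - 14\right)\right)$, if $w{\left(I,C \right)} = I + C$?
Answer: $45210$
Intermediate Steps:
$w{\left(I,C \right)} = C + I$
$49820 + \left(w{\left(3,7 \right)} + 66 \left(-56 - 14\right)\right) = 49820 + \left(\left(7 + 3\right) + 66 \left(-56 - 14\right)\right) = 49820 + \left(10 + 66 \left(-56 - 14\right)\right) = 49820 + \left(10 + 66 \left(-70\right)\right) = 49820 + \left(10 - 4620\right) = 49820 - 4610 = 45210$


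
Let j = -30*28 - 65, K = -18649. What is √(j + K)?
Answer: I*√19554 ≈ 139.84*I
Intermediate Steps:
j = -905 (j = -840 - 65 = -905)
√(j + K) = √(-905 - 18649) = √(-19554) = I*√19554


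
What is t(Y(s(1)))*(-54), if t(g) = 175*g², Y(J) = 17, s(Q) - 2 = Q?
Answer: -2731050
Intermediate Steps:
s(Q) = 2 + Q
t(Y(s(1)))*(-54) = (175*17²)*(-54) = (175*289)*(-54) = 50575*(-54) = -2731050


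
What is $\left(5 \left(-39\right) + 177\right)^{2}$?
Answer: $324$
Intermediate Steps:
$\left(5 \left(-39\right) + 177\right)^{2} = \left(-195 + 177\right)^{2} = \left(-18\right)^{2} = 324$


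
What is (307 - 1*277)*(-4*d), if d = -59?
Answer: 7080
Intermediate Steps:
(307 - 1*277)*(-4*d) = (307 - 1*277)*(-4*(-59)) = (307 - 277)*236 = 30*236 = 7080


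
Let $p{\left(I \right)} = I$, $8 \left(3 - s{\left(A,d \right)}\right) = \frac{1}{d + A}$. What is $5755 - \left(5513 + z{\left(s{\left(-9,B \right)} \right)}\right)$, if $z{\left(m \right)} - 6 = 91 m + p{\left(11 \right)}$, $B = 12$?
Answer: $- \frac{1061}{24} \approx -44.208$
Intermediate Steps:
$s{\left(A,d \right)} = 3 - \frac{1}{8 \left(A + d\right)}$ ($s{\left(A,d \right)} = 3 - \frac{1}{8 \left(d + A\right)} = 3 - \frac{1}{8 \left(A + d\right)}$)
$z{\left(m \right)} = 17 + 91 m$ ($z{\left(m \right)} = 6 + \left(91 m + 11\right) = 6 + \left(11 + 91 m\right) = 17 + 91 m$)
$5755 - \left(5513 + z{\left(s{\left(-9,B \right)} \right)}\right) = 5755 - \left(5530 + \frac{91 \left(- \frac{1}{8} + 3 \left(-9\right) + 3 \cdot 12\right)}{-9 + 12}\right) = 5755 - \left(5530 + \frac{91 \left(- \frac{1}{8} - 27 + 36\right)}{3}\right) = 5755 - \left(5530 + 91 \cdot \frac{1}{3} \cdot \frac{71}{8}\right) = 5755 - \left(5530 + \frac{6461}{24}\right) = 5755 - \frac{139181}{24} = - \frac{1061}{24}$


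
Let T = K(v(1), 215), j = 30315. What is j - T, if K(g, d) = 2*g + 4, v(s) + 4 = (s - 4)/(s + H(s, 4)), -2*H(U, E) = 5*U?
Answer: 30315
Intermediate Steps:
H(U, E) = -5*U/2
v(s) = -4 - 2*(-4 + s)/(3*s) (v(s) = -4 + (s - 4)/(s - 5*s/2) = -4 + (-4 + s)/((-3*s/2)) = -4 + (-4 + s)*(-2/(3*s)) = -4 - 2*(-4 + s)/(3*s))
K(g, d) = 4 + 2*g
T = 0 (T = 4 + 2*((⅔)*(4 - 7*1)/1) = 4 + 2*((⅔)*1*(4 - 7)) = 4 + 2*((⅔)*1*(-3)) = 4 + 2*(-2) = 4 - 4 = 0)
j - T = 30315 - 1*0 = 30315 + 0 = 30315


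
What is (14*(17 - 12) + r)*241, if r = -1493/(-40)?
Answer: 1034613/40 ≈ 25865.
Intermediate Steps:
r = 1493/40 (r = -1493*(-1/40) = 1493/40 ≈ 37.325)
(14*(17 - 12) + r)*241 = (14*(17 - 12) + 1493/40)*241 = (14*5 + 1493/40)*241 = (70 + 1493/40)*241 = (4293/40)*241 = 1034613/40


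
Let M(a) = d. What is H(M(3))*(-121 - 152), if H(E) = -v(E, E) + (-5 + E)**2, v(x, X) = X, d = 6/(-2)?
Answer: -18291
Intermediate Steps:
d = -3 (d = 6*(-1/2) = -3)
M(a) = -3
H(E) = (-5 + E)**2 - E (H(E) = -E + (-5 + E)**2 = (-5 + E)**2 - E)
H(M(3))*(-121 - 152) = ((-5 - 3)**2 - 1*(-3))*(-121 - 152) = ((-8)**2 + 3)*(-273) = (64 + 3)*(-273) = 67*(-273) = -18291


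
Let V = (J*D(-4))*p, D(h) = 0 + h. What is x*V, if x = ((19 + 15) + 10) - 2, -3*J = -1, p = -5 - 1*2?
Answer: 392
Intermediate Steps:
D(h) = h
p = -7 (p = -5 - 2 = -7)
J = ⅓ (J = -⅓*(-1) = ⅓ ≈ 0.33333)
V = 28/3 (V = ((⅓)*(-4))*(-7) = -4/3*(-7) = 28/3 ≈ 9.3333)
x = 42 (x = (34 + 10) - 2 = 44 - 2 = 42)
x*V = 42*(28/3) = 392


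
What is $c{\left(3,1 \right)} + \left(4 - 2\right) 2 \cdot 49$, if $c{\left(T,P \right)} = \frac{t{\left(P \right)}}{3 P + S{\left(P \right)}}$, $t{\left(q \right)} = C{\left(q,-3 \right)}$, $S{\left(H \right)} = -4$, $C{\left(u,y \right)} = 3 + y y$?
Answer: $184$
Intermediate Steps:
$C{\left(u,y \right)} = 3 + y^{2}$
$t{\left(q \right)} = 12$ ($t{\left(q \right)} = 3 + \left(-3\right)^{2} = 3 + 9 = 12$)
$c{\left(T,P \right)} = \frac{12}{-4 + 3 P}$ ($c{\left(T,P \right)} = \frac{12}{3 P - 4} = \frac{12}{-4 + 3 P}$)
$c{\left(3,1 \right)} + \left(4 - 2\right) 2 \cdot 49 = \frac{12}{-4 + 3 \cdot 1} + \left(4 - 2\right) 2 \cdot 49 = \frac{12}{-4 + 3} + 2 \cdot 2 \cdot 49 = \frac{12}{-1} + 4 \cdot 49 = 12 \left(-1\right) + 196 = -12 + 196 = 184$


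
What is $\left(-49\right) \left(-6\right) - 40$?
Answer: $254$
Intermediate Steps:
$\left(-49\right) \left(-6\right) - 40 = 294 - 40 = 254$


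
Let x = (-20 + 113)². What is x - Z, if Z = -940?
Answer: 9589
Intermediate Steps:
x = 8649 (x = 93² = 8649)
x - Z = 8649 - 1*(-940) = 8649 + 940 = 9589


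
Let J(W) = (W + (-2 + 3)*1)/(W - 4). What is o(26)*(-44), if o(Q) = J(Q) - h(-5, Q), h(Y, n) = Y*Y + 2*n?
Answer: 3334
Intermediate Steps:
J(W) = (1 + W)/(-4 + W) (J(W) = (W + 1*1)/(-4 + W) = (W + 1)/(-4 + W) = (1 + W)/(-4 + W))
h(Y, n) = Y² + 2*n
o(Q) = -25 - 2*Q + (1 + Q)/(-4 + Q) (o(Q) = (1 + Q)/(-4 + Q) - ((-5)² + 2*Q) = (1 + Q)/(-4 + Q) - (25 + 2*Q) = (1 + Q)/(-4 + Q) + (-25 - 2*Q) = -25 - 2*Q + (1 + Q)/(-4 + Q))
o(26)*(-44) = ((101 - 16*26 - 2*26²)/(-4 + 26))*(-44) = ((101 - 416 - 2*676)/22)*(-44) = ((101 - 416 - 1352)/22)*(-44) = ((1/22)*(-1667))*(-44) = -1667/22*(-44) = 3334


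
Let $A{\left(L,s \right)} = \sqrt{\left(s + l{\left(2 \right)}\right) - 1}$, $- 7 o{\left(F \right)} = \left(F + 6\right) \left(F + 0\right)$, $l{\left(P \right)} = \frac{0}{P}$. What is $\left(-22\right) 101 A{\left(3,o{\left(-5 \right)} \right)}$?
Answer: $- \frac{2222 i \sqrt{14}}{7} \approx - 1187.7 i$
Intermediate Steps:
$l{\left(P \right)} = 0$
$o{\left(F \right)} = - \frac{F \left(6 + F\right)}{7}$ ($o{\left(F \right)} = - \frac{\left(F + 6\right) \left(F + 0\right)}{7} = - \frac{\left(6 + F\right) F}{7} = - \frac{F \left(6 + F\right)}{7}$)
$A{\left(L,s \right)} = \sqrt{-1 + s}$ ($A{\left(L,s \right)} = \sqrt{\left(s + 0\right) - 1} = \sqrt{s - 1} = \sqrt{-1 + s}$)
$\left(-22\right) 101 A{\left(3,o{\left(-5 \right)} \right)} = \left(-22\right) 101 \sqrt{-1 - - \frac{5 \left(6 - 5\right)}{7}} = - 2222 \sqrt{-1 - \left(- \frac{5}{7}\right) 1} = - 2222 \sqrt{-1 + \frac{5}{7}} = - 2222 \sqrt{- \frac{2}{7}} = - 2222 \frac{i \sqrt{14}}{7} = - \frac{2222 i \sqrt{14}}{7}$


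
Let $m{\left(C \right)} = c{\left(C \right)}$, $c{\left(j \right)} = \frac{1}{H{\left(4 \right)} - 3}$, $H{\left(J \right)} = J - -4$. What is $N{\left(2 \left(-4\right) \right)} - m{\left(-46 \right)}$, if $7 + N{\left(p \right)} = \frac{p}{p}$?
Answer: $- \frac{31}{5} \approx -6.2$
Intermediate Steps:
$H{\left(J \right)} = 4 + J$ ($H{\left(J \right)} = J + 4 = 4 + J$)
$N{\left(p \right)} = -6$ ($N{\left(p \right)} = -7 + \frac{p}{p} = -7 + 1 = -6$)
$c{\left(j \right)} = \frac{1}{5}$ ($c{\left(j \right)} = \frac{1}{\left(4 + 4\right) - 3} = \frac{1}{8 - 3} = \frac{1}{5}$)
$m{\left(C \right)} = \frac{1}{5}$
$N{\left(2 \left(-4\right) \right)} - m{\left(-46 \right)} = -6 - \frac{1}{5} = - \frac{31}{5}$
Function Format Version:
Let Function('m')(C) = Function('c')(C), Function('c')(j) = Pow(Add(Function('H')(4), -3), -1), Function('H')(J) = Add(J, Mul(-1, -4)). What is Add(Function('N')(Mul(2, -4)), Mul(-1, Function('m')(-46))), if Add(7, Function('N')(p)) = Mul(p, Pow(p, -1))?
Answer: Rational(-31, 5) ≈ -6.2000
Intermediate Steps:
Function('H')(J) = Add(4, J) (Function('H')(J) = Add(J, 4) = Add(4, J))
Function('N')(p) = -6 (Function('N')(p) = Add(-7, Mul(p, Pow(p, -1))) = Add(-7, 1) = -6)
Function('c')(j) = Rational(1, 5) (Function('c')(j) = Pow(Add(Add(4, 4), -3), -1) = Pow(Add(8, -3), -1) = Pow(5, -1) = Rational(1, 5))
Function('m')(C) = Rational(1, 5)
Add(Function('N')(Mul(2, -4)), Mul(-1, Function('m')(-46))) = Add(-6, Mul(-1, Rational(1, 5))) = Add(-6, Rational(-1, 5)) = Rational(-31, 5)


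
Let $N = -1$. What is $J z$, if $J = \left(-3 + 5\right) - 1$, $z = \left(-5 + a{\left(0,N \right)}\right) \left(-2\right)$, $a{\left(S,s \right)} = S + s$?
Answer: $12$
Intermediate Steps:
$z = 12$ ($z = \left(-5 + \left(0 - 1\right)\right) \left(-2\right) = \left(-5 - 1\right) \left(-2\right) = \left(-6\right) \left(-2\right) = 12$)
$J = 1$ ($J = 2 - 1 = 1$)
$J z = 1 \cdot 12 = 12$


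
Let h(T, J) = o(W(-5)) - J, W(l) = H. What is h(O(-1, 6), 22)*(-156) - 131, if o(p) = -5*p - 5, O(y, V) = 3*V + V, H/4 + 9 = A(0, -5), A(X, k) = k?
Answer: -39599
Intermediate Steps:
H = -56 (H = -36 + 4*(-5) = -36 - 20 = -56)
W(l) = -56
O(y, V) = 4*V
o(p) = -5 - 5*p
h(T, J) = 275 - J (h(T, J) = (-5 - 5*(-56)) - J = (-5 + 280) - J = 275 - J)
h(O(-1, 6), 22)*(-156) - 131 = (275 - 1*22)*(-156) - 131 = (275 - 22)*(-156) - 131 = 253*(-156) - 131 = -39468 - 131 = -39599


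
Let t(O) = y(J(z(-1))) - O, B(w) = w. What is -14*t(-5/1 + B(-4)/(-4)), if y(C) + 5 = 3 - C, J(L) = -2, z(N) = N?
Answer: -56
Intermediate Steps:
y(C) = -2 - C (y(C) = -5 + (3 - C) = -2 - C)
t(O) = -O (t(O) = (-2 - 1*(-2)) - O = (-2 + 2) - O = 0 - O = -O)
-14*t(-5/1 + B(-4)/(-4)) = -(-14)*(-5/1 - 4/(-4)) = -(-14)*(-5*1 - 4*(-¼)) = -(-14)*(-5 + 1) = -(-14)*(-4) = -14*4 = -56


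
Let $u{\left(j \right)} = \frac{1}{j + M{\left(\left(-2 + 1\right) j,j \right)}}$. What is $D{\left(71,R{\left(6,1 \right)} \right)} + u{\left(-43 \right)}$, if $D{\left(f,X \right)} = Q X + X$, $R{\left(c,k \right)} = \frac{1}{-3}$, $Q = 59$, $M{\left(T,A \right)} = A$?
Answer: $- \frac{1721}{86} \approx -20.012$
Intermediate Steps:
$R{\left(c,k \right)} = - \frac{1}{3}$
$D{\left(f,X \right)} = 60 X$ ($D{\left(f,X \right)} = 59 X + X = 60 X$)
$u{\left(j \right)} = \frac{1}{2 j}$ ($u{\left(j \right)} = \frac{1}{j + j} = \frac{1}{2 j}$)
$D{\left(71,R{\left(6,1 \right)} \right)} + u{\left(-43 \right)} = 60 \left(- \frac{1}{3}\right) + \frac{1}{2 \left(-43\right)} = -20 + \frac{1}{2} \left(- \frac{1}{43}\right) = -20 - \frac{1}{86} = - \frac{1721}{86}$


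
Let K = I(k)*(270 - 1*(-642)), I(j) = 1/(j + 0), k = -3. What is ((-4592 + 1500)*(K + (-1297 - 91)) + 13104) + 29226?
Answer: 5273994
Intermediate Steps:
I(j) = 1/j
K = -304 (K = (270 - 1*(-642))/(-3) = -(270 + 642)/3 = -⅓*912 = -304)
((-4592 + 1500)*(K + (-1297 - 91)) + 13104) + 29226 = ((-4592 + 1500)*(-304 + (-1297 - 91)) + 13104) + 29226 = (-3092*(-304 - 1388) + 13104) + 29226 = (-3092*(-1692) + 13104) + 29226 = (5231664 + 13104) + 29226 = 5244768 + 29226 = 5273994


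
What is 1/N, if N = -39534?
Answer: -1/39534 ≈ -2.5295e-5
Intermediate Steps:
1/N = 1/(-39534) = -1/39534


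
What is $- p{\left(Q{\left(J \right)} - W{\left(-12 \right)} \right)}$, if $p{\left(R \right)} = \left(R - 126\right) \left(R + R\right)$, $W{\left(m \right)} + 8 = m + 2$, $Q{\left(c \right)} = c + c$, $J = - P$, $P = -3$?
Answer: $4896$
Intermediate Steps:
$J = 3$ ($J = \left(-1\right) \left(-3\right) = 3$)
$Q{\left(c \right)} = 2 c$
$W{\left(m \right)} = -6 + m$ ($W{\left(m \right)} = -8 + \left(m + 2\right) = -8 + \left(2 + m\right) = -6 + m$)
$p{\left(R \right)} = 2 R \left(-126 + R\right)$ ($p{\left(R \right)} = \left(-126 + R\right) 2 R = 2 R \left(-126 + R\right)$)
$- p{\left(Q{\left(J \right)} - W{\left(-12 \right)} \right)} = - 2 \left(2 \cdot 3 - \left(-6 - 12\right)\right) \left(-126 + \left(2 \cdot 3 - \left(-6 - 12\right)\right)\right) = - 2 \left(6 - -18\right) \left(-126 + \left(6 - -18\right)\right) = - 2 \left(6 + 18\right) \left(-126 + \left(6 + 18\right)\right) = - 2 \cdot 24 \left(-126 + 24\right) = - 2 \cdot 24 \left(-102\right) = \left(-1\right) \left(-4896\right) = 4896$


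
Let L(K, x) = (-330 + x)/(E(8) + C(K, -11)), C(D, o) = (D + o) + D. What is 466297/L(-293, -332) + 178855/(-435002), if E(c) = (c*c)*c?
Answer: 4310323110870/71992831 ≈ 59872.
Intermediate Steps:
C(D, o) = o + 2*D
E(c) = c³ (E(c) = c²*c = c³)
L(K, x) = (-330 + x)/(501 + 2*K) (L(K, x) = (-330 + x)/(8³ + (-11 + 2*K)) = (-330 + x)/(512 + (-11 + 2*K)) = (-330 + x)/(501 + 2*K))
466297/L(-293, -332) + 178855/(-435002) = 466297/(((-330 - 332)/(501 + 2*(-293)))) + 178855/(-435002) = 466297/((-662/(501 - 586))) + 178855*(-1/435002) = 466297/((-662/(-85))) - 178855/435002 = 466297/((-1/85*(-662))) - 178855/435002 = 466297/(662/85) - 178855/435002 = 466297*(85/662) - 178855/435002 = 39635245/662 - 178855/435002 = 4310323110870/71992831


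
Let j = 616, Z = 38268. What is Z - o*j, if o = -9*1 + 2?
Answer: 42580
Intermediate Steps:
o = -7 (o = -9 + 2 = -7)
Z - o*j = 38268 - (-7)*616 = 38268 - 1*(-4312) = 38268 + 4312 = 42580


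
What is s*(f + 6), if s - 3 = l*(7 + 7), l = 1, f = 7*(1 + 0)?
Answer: 221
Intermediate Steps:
f = 7 (f = 7*1 = 7)
s = 17 (s = 3 + 1*(7 + 7) = 3 + 1*14 = 3 + 14 = 17)
s*(f + 6) = 17*(7 + 6) = 17*13 = 221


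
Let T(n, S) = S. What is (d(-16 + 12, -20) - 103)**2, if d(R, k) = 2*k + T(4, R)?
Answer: 21609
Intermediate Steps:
d(R, k) = R + 2*k (d(R, k) = 2*k + R = R + 2*k)
(d(-16 + 12, -20) - 103)**2 = (((-16 + 12) + 2*(-20)) - 103)**2 = ((-4 - 40) - 103)**2 = (-44 - 103)**2 = (-147)**2 = 21609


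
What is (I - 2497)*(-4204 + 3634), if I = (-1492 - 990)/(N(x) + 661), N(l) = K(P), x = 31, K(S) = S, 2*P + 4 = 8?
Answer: 18530510/13 ≈ 1.4254e+6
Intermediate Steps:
P = 2 (P = -2 + (½)*8 = -2 + 4 = 2)
N(l) = 2
I = -146/39 (I = (-1492 - 990)/(2 + 661) = -2482/663 = -2482*1/663 = -146/39 ≈ -3.7436)
(I - 2497)*(-4204 + 3634) = (-146/39 - 2497)*(-4204 + 3634) = -97529/39*(-570) = 18530510/13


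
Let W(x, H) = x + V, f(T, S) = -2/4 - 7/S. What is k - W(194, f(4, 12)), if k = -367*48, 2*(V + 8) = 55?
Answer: -35659/2 ≈ -17830.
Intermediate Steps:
V = 39/2 (V = -8 + (1/2)*55 = -8 + 55/2 = 39/2 ≈ 19.500)
f(T, S) = -1/2 - 7/S (f(T, S) = -2*1/4 - 7/S = -1/2 - 7/S)
k = -17616
W(x, H) = 39/2 + x (W(x, H) = x + 39/2 = 39/2 + x)
k - W(194, f(4, 12)) = -17616 - (39/2 + 194) = -17616 - 1*427/2 = -17616 - 427/2 = -35659/2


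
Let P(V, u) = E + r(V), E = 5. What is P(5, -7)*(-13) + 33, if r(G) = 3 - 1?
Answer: -58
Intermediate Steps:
r(G) = 2
P(V, u) = 7 (P(V, u) = 5 + 2 = 7)
P(5, -7)*(-13) + 33 = 7*(-13) + 33 = -91 + 33 = -58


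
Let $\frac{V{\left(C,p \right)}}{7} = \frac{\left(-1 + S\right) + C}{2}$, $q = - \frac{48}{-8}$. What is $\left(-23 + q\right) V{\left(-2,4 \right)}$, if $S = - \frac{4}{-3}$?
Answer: $\frac{595}{6} \approx 99.167$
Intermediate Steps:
$S = \frac{4}{3}$ ($S = \left(-4\right) \left(- \frac{1}{3}\right) = \frac{4}{3} \approx 1.3333$)
$q = 6$ ($q = \left(-48\right) \left(- \frac{1}{8}\right) = 6$)
$V{\left(C,p \right)} = \frac{7}{6} + \frac{7 C}{2}$ ($V{\left(C,p \right)} = 7 \frac{\left(-1 + \frac{4}{3}\right) + C}{2} = 7 \left(\frac{1}{3} + C\right) \frac{1}{2} = 7 \left(\frac{1}{6} + \frac{C}{2}\right) = \frac{7}{6} + \frac{7 C}{2}$)
$\left(-23 + q\right) V{\left(-2,4 \right)} = \left(-23 + 6\right) \left(\frac{7}{6} + \frac{7}{2} \left(-2\right)\right) = - 17 \left(\frac{7}{6} - 7\right) = \left(-17\right) \left(- \frac{35}{6}\right) = \frac{595}{6}$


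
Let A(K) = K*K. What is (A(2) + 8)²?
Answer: 144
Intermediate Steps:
A(K) = K²
(A(2) + 8)² = (2² + 8)² = (4 + 8)² = 12² = 144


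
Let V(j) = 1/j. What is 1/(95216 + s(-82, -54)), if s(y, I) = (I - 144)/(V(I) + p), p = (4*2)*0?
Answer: 1/105908 ≈ 9.4422e-6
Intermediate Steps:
p = 0 (p = 8*0 = 0)
s(y, I) = I*(-144 + I) (s(y, I) = (I - 144)/(1/I + 0) = (-144 + I)/(1/I) = (-144 + I)*I = I*(-144 + I))
1/(95216 + s(-82, -54)) = 1/(95216 - 54*(-144 - 54)) = 1/(95216 - 54*(-198)) = 1/(95216 + 10692) = 1/105908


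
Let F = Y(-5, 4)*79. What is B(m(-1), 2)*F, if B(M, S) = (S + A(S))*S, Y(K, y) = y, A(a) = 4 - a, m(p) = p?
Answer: 2528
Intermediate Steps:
F = 316 (F = 4*79 = 316)
B(M, S) = 4*S (B(M, S) = (S + (4 - S))*S = 4*S)
B(m(-1), 2)*F = (4*2)*316 = 8*316 = 2528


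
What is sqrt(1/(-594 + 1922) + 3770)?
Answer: sqrt(415544563)/332 ≈ 61.400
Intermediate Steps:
sqrt(1/(-594 + 1922) + 3770) = sqrt(1/1328 + 3770) = sqrt(5006561/1328) = sqrt(415544563)/332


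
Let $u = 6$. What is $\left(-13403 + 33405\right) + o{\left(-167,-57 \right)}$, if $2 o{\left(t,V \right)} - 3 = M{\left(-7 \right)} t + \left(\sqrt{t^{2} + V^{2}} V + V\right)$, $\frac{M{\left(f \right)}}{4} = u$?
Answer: $17971 - \frac{57 \sqrt{31138}}{2} \approx 12942.0$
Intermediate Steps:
$M{\left(f \right)} = 24$ ($M{\left(f \right)} = 4 \cdot 6 = 24$)
$o{\left(t,V \right)} = \frac{3}{2} + \frac{V}{2} + 12 t + \frac{V \sqrt{V^{2} + t^{2}}}{2}$ ($o{\left(t,V \right)} = \frac{3}{2} + \frac{24 t + \left(\sqrt{t^{2} + V^{2}} V + V\right)}{2} = \frac{3}{2} + \frac{24 t + \left(\sqrt{V^{2} + t^{2}} V + V\right)}{2} = \frac{3}{2} + \frac{24 t + \left(V \sqrt{V^{2} + t^{2}} + V\right)}{2} = \frac{3}{2} + \frac{24 t + \left(V + V \sqrt{V^{2} + t^{2}}\right)}{2} = \frac{3}{2} + \frac{V + 24 t + V \sqrt{V^{2} + t^{2}}}{2} = \frac{3}{2} + \left(\frac{V}{2} + 12 t + \frac{V \sqrt{V^{2} + t^{2}}}{2}\right) = \frac{3}{2} + \frac{V}{2} + 12 t + \frac{V \sqrt{V^{2} + t^{2}}}{2}$)
$\left(-13403 + 33405\right) + o{\left(-167,-57 \right)} = \left(-13403 + 33405\right) + \left(\frac{3}{2} + \frac{1}{2} \left(-57\right) + 12 \left(-167\right) + \frac{1}{2} \left(-57\right) \sqrt{\left(-57\right)^{2} + \left(-167\right)^{2}}\right) = 20002 + \left(\frac{3}{2} - \frac{57}{2} - 2004 + \frac{1}{2} \left(-57\right) \sqrt{3249 + 27889}\right) = 20002 + \left(\frac{3}{2} - \frac{57}{2} - 2004 + \frac{1}{2} \left(-57\right) \sqrt{31138}\right) = 20002 - \left(2031 + \frac{57 \sqrt{31138}}{2}\right) = 17971 - \frac{57 \sqrt{31138}}{2}$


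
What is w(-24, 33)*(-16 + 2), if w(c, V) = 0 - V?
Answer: 462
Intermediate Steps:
w(c, V) = -V
w(-24, 33)*(-16 + 2) = (-1*33)*(-16 + 2) = -33*(-14) = 462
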